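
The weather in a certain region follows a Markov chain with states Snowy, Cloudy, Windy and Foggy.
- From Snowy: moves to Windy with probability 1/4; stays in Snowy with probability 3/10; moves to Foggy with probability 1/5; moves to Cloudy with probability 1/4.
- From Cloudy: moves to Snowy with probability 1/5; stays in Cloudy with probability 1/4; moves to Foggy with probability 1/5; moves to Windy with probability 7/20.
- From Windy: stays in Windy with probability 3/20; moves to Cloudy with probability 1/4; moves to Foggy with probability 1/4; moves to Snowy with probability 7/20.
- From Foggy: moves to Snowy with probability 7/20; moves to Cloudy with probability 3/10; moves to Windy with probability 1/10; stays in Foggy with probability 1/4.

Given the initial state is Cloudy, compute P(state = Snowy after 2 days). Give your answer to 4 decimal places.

Propagate the distribution vector 2 days from Cloudy.
After 0 days: (0.0000, 1.0000, 0.0000, 0.0000)
After 1 day: (0.2000, 0.2500, 0.3500, 0.2000)
After 2 days: (0.3025, 0.2600, 0.2100, 0.2275)
P(in Snowy after 2 days) = 0.3025

0.3025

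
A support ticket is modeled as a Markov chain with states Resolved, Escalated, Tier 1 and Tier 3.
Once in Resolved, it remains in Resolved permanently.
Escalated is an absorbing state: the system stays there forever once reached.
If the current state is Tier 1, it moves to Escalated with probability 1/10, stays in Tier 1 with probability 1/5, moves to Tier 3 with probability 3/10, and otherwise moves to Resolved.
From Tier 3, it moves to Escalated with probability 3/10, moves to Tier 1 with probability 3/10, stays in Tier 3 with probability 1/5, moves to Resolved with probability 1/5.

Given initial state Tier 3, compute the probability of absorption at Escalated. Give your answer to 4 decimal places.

0.4909

Let h(s) be the probability of absorption at Escalated starting from transient state s. Then h(Escalated) = 1 and h(Resolved) = 0. By first-step analysis:
h(Tier 1) = 0.4·0 + 0.1·1 + 0.2·h(Tier 1) + 0.3·h(Tier 3)
h(Tier 3) = 0.2·0 + 0.3·1 + 0.3·h(Tier 1) + 0.2·h(Tier 3)
Solving: h(Tier 1) = 0.3091, h(Tier 3) = 0.4909.
Starting from Tier 3, the probability is 0.4909.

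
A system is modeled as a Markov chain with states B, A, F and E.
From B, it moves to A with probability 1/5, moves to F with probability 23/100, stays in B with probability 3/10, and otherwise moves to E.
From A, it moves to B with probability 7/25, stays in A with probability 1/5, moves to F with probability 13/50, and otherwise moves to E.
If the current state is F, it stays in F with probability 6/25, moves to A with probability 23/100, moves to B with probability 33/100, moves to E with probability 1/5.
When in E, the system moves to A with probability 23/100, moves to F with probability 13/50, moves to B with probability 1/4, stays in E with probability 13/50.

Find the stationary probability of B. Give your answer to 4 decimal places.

Let the stationary distribution be π with π = πP and π_1 + π_2 + π_3 + π_4 = 1.
π_1 = 0.3·π_1 + 0.28·π_2 + 0.33·π_3 + 0.25·π_4
π_2 = 0.2·π_1 + 0.2·π_2 + 0.23·π_3 + 0.23·π_4
π_3 = 0.23·π_1 + 0.26·π_2 + 0.24·π_3 + 0.26·π_4
Solving with the normalization constraint gives π = (0.2907, 0.2148, 0.2464, 0.2481).
So the stationary probability of B is 0.2907.

0.2907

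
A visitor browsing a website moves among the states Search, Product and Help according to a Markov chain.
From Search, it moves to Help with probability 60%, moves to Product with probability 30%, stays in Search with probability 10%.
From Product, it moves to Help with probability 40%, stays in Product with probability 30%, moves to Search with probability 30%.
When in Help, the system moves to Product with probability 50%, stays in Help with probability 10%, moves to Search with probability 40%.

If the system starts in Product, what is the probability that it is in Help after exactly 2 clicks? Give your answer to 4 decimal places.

0.3400

Sum over the intermediate state after 1 click:
P = P(Product→Search)·P(Search→Help) + P(Product→Product)·P(Product→Help) + P(Product→Help)·P(Help→Help)
  = 0.3×0.6 + 0.3×0.4 + 0.4×0.1
  = 0.1800 + 0.1200 + 0.0400 = 0.3400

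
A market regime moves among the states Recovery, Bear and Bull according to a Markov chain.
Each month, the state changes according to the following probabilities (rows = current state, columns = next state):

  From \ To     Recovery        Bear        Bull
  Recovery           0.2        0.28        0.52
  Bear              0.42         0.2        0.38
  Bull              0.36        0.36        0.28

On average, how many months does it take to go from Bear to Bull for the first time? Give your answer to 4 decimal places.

2.3354

Let t(s) be the expected number of months to first reach Bull from state s, with t(Bull) = 0. Conditioning on the first month:
t(Recovery) = 1 + 0.2·t(Recovery) + 0.28·t(Bear)
t(Bear) = 1 + 0.42·t(Recovery) + 0.2·t(Bear)
Solving: t(Recovery) = 2.0674, t(Bear) = 2.3354.
Expected months from Bear to Bull: 2.3354.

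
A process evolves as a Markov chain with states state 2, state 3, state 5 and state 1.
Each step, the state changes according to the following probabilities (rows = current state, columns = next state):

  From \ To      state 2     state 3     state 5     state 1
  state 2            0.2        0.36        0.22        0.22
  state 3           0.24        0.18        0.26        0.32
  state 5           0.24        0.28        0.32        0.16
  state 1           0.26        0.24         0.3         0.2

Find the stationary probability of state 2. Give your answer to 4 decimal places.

Let the stationary distribution be π with π = πP and π_1 + π_2 + π_3 + π_4 = 1.
π_1 = 0.2·π_1 + 0.24·π_2 + 0.24·π_3 + 0.26·π_4
π_2 = 0.36·π_1 + 0.18·π_2 + 0.28·π_3 + 0.24·π_4
π_3 = 0.22·π_1 + 0.26·π_2 + 0.32·π_3 + 0.3·π_4
Solving with the normalization constraint gives π = (0.2351, 0.2635, 0.2762, 0.2253).
So the stationary probability of state 2 is 0.2351.

0.2351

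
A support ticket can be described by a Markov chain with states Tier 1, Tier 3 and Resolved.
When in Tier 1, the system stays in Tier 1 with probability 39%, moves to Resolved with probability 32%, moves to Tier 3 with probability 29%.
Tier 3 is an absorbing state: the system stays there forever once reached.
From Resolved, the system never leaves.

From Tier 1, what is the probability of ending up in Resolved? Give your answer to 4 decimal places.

0.5246

Let h(s) be the probability of absorption at Resolved starting from transient state s. Then h(Resolved) = 1 and h(Tier 3) = 0. By first-step analysis:
h(Tier 1) = 0.39·h(Tier 1) + 0.29·0 + 0.32·1
Solving: h(Tier 1) = 0.5246.
Starting from Tier 1, the probability is 0.5246.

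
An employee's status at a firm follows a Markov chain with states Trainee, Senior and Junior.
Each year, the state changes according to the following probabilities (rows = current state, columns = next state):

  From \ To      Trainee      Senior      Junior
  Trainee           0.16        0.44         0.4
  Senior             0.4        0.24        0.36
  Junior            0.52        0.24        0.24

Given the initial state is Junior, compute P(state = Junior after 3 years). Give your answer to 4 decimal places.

0.3299

Propagate the distribution vector 3 years from Junior.
After 0 years: (0.0000, 0.0000, 1.0000)
After 1 year: (0.5200, 0.2400, 0.2400)
After 2 years: (0.3040, 0.3440, 0.3520)
After 3 years: (0.3693, 0.3008, 0.3299)
P(in Junior after 3 years) = 0.3299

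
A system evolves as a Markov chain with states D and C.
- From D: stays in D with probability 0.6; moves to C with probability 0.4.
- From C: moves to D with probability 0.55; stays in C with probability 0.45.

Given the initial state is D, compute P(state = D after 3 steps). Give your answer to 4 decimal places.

Propagate the distribution vector 3 steps from D.
After 0 steps: (1.0000, 0.0000)
After 1 step: (0.6000, 0.4000)
After 2 steps: (0.5800, 0.4200)
After 3 steps: (0.5790, 0.4210)
P(in D after 3 steps) = 0.5790

0.5790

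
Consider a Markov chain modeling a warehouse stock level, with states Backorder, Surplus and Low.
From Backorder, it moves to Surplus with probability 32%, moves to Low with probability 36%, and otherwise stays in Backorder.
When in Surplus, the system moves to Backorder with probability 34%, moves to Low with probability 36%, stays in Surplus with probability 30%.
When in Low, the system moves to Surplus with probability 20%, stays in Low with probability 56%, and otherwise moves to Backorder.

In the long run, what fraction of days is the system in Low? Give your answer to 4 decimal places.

Let the stationary distribution be π with π = πP and π_1 + π_2 + π_3 = 1.
π_1 = 0.32·π_1 + 0.34·π_2 + 0.24·π_3
π_2 = 0.32·π_1 + 0.3·π_2 + 0.2·π_3
Solving with the normalization constraint gives π = (0.2892, 0.2608, 0.4500).
So the stationary probability of Low is 0.4500.

0.4500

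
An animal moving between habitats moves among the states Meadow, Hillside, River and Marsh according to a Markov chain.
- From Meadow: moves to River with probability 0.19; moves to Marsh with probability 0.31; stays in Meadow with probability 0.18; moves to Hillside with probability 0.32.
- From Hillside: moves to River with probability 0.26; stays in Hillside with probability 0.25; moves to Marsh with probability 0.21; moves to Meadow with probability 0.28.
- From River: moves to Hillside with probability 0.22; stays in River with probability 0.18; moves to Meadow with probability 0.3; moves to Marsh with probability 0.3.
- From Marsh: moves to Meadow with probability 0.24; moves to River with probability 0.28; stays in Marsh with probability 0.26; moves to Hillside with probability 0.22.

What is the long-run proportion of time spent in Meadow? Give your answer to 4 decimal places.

Let the stationary distribution be π with π = πP and π_1 + π_2 + π_3 + π_4 = 1.
π_1 = 0.18·π_1 + 0.28·π_2 + 0.3·π_3 + 0.24·π_4
π_2 = 0.32·π_1 + 0.25·π_2 + 0.22·π_3 + 0.22·π_4
π_3 = 0.19·π_1 + 0.26·π_2 + 0.18·π_3 + 0.28·π_4
Solving with the normalization constraint gives π = (0.2489, 0.2525, 0.2296, 0.2690).
So the stationary probability of Meadow is 0.2489.

0.2489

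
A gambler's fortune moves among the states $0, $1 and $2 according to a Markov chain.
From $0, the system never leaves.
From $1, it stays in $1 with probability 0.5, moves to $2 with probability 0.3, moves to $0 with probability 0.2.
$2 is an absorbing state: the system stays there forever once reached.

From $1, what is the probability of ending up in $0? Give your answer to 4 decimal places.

0.4000

Let h(s) be the probability of absorption at $0 starting from transient state s. Then h($0) = 1 and h($2) = 0. By first-step analysis:
h($1) = 0.2·1 + 0.5·h($1) + 0.3·0
Solving: h($1) = 0.4000.
Starting from $1, the probability is 0.4000.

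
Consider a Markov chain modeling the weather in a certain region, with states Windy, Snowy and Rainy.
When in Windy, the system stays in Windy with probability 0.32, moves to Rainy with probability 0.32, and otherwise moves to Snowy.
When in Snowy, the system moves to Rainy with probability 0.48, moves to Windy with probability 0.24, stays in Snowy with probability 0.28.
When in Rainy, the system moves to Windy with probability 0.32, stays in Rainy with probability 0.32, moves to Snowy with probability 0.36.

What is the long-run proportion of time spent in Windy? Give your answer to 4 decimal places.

0.2933

Let the stationary distribution be π with π = πP and π_1 + π_2 + π_3 = 1.
π_1 = 0.32·π_1 + 0.24·π_2 + 0.32·π_3
π_2 = 0.36·π_1 + 0.28·π_2 + 0.36·π_3
Solving with the normalization constraint gives π = (0.2933, 0.3333, 0.3733).
So the stationary probability of Windy is 0.2933.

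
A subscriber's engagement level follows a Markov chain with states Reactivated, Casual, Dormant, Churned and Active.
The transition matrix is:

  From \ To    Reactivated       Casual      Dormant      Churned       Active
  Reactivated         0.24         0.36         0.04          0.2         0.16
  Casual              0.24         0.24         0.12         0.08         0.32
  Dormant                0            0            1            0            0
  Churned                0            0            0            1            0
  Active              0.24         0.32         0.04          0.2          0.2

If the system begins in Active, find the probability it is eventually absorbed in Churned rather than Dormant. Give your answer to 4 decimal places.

0.7172

Let h(s) be the probability of absorption at Churned starting from transient state s. Then h(Churned) = 1 and h(Dormant) = 0. By first-step analysis:
h(Reactivated) = 0.24·h(Reactivated) + 0.36·h(Casual) + 0.04·0 + 0.2·1 + 0.16·h(Active)
h(Casual) = 0.24·h(Reactivated) + 0.24·h(Casual) + 0.12·0 + 0.08·1 + 0.32·h(Active)
h(Active) = 0.24·h(Reactivated) + 0.32·h(Casual) + 0.04·0 + 0.2·1 + 0.2·h(Active)
Solving: h(Reactivated) = 0.7138, h(Casual) = 0.6327, h(Active) = 0.7172.
Starting from Active, the probability is 0.7172.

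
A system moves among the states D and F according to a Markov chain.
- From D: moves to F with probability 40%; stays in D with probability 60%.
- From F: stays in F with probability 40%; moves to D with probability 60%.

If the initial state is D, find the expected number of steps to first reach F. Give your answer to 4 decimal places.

Let t(s) be the expected number of steps to first reach F from state s, with t(F) = 0. Conditioning on the first step:
t(D) = 1 + 0.6·t(D)
Solving: t(D) = 2.5000.
Expected steps from D to F: 2.5000.

2.5000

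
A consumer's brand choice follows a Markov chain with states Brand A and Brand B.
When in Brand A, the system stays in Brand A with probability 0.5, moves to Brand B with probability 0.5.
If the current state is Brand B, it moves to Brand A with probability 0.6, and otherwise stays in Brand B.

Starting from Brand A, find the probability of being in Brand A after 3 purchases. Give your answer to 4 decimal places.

Propagate the distribution vector 3 purchases from Brand A.
After 0 purchases: (1.0000, 0.0000)
After 1 purchase: (0.5000, 0.5000)
After 2 purchases: (0.5500, 0.4500)
After 3 purchases: (0.5450, 0.4550)
P(in Brand A after 3 purchases) = 0.5450

0.5450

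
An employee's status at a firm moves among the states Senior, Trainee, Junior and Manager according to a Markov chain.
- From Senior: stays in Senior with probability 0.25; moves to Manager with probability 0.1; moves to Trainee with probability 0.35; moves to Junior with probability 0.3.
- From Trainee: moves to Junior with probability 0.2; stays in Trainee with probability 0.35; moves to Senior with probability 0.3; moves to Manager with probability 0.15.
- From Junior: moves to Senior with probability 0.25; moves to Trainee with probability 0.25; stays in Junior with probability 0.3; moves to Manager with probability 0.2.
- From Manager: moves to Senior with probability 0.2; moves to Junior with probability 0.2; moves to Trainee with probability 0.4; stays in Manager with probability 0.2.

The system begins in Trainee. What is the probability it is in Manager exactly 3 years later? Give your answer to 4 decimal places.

Propagate the distribution vector 3 years from Trainee.
After 0 years: (0.0000, 1.0000, 0.0000, 0.0000)
After 1 year: (0.3000, 0.3500, 0.2000, 0.1500)
After 2 years: (0.2600, 0.3375, 0.2500, 0.1525)
After 3 years: (0.2593, 0.3326, 0.2510, 0.1571)
P(in Manager after 3 years) = 0.1571

0.1571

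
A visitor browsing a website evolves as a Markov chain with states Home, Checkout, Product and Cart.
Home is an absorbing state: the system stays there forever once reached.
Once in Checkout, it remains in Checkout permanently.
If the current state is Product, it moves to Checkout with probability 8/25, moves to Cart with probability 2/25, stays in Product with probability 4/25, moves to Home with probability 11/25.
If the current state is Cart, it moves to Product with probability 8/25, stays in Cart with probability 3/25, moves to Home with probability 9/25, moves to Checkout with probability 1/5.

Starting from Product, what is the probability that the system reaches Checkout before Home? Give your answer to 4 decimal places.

0.4170

Let h(s) be the probability of absorption at Checkout starting from transient state s. Then h(Checkout) = 1 and h(Home) = 0. By first-step analysis:
h(Product) = 0.44·0 + 0.32·1 + 0.16·h(Product) + 0.08·h(Cart)
h(Cart) = 0.36·0 + 0.2·1 + 0.32·h(Product) + 0.12·h(Cart)
Solving: h(Product) = 0.4170, h(Cart) = 0.3789.
Starting from Product, the probability is 0.4170.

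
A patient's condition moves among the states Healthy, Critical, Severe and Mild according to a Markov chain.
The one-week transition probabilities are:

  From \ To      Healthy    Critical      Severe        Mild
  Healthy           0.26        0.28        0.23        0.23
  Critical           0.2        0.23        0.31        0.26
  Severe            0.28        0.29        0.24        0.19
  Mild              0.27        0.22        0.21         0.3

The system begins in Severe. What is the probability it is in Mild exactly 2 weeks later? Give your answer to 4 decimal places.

0.2424

Propagate the distribution vector 2 weeks from Severe.
After 0 weeks: (0.0000, 0.0000, 1.0000, 0.0000)
After 1 week: (0.2800, 0.2900, 0.2400, 0.1900)
After 2 weeks: (0.2493, 0.2565, 0.2518, 0.2424)
P(in Mild after 2 weeks) = 0.2424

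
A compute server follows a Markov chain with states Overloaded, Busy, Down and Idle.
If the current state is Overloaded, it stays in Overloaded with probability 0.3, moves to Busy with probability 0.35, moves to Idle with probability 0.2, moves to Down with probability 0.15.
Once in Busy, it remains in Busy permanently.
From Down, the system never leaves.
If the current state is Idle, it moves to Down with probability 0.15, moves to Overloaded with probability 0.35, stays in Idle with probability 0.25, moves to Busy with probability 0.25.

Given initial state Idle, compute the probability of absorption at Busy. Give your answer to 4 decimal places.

Let h(s) be the probability of absorption at Busy starting from transient state s. Then h(Busy) = 1 and h(Down) = 0. By first-step analysis:
h(Overloaded) = 0.3·h(Overloaded) + 0.35·1 + 0.15·0 + 0.2·h(Idle)
h(Idle) = 0.35·h(Overloaded) + 0.25·1 + 0.15·0 + 0.25·h(Idle)
Solving: h(Overloaded) = 0.6868, h(Idle) = 0.6538.
Starting from Idle, the probability is 0.6538.

0.6538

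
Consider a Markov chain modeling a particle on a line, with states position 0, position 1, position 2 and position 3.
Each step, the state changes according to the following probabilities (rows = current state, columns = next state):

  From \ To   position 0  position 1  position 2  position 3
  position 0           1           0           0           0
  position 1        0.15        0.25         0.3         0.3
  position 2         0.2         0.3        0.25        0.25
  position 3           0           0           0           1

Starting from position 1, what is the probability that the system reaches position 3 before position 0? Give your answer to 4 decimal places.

0.6349

Let h(s) be the probability of absorption at position 3 starting from transient state s. Then h(position 3) = 1 and h(position 0) = 0. By first-step analysis:
h(position 1) = 0.15·0 + 0.25·h(position 1) + 0.3·h(position 2) + 0.3·1
h(position 2) = 0.2·0 + 0.3·h(position 1) + 0.25·h(position 2) + 0.25·1
Solving: h(position 1) = 0.6349, h(position 2) = 0.5873.
Starting from position 1, the probability is 0.6349.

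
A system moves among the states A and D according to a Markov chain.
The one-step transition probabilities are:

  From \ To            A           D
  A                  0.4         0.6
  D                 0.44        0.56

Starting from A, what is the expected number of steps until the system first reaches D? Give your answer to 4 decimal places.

1.6667

Let t(s) be the expected number of steps to first reach D from state s, with t(D) = 0. Conditioning on the first step:
t(A) = 1 + 0.4·t(A)
Solving: t(A) = 1.6667.
Expected steps from A to D: 1.6667.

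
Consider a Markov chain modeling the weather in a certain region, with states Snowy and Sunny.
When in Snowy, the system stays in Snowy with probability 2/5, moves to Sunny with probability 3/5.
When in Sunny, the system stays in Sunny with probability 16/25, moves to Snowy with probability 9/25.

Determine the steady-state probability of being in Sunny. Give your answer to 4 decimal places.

0.6250

Let the stationary distribution be π with π = πP and π_1 + π_2 = 1.
π_1 = 0.4·π_1 + 0.36·π_2
Solving with the normalization constraint gives π = (0.3750, 0.6250).
So the stationary probability of Sunny is 0.6250.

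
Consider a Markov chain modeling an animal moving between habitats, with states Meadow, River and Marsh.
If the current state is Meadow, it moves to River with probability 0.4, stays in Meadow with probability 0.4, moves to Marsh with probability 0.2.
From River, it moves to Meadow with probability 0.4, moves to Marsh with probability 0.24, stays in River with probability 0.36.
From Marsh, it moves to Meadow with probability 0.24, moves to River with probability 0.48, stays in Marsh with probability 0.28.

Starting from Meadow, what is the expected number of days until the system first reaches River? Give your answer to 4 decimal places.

2.3958

Let t(s) be the expected number of days to first reach River from state s, with t(River) = 0. Conditioning on the first day:
t(Meadow) = 1 + 0.4·t(Meadow) + 0.2·t(Marsh)
t(Marsh) = 1 + 0.24·t(Meadow) + 0.28·t(Marsh)
Solving: t(Meadow) = 2.3958, t(Marsh) = 2.1875.
Expected days from Meadow to River: 2.3958.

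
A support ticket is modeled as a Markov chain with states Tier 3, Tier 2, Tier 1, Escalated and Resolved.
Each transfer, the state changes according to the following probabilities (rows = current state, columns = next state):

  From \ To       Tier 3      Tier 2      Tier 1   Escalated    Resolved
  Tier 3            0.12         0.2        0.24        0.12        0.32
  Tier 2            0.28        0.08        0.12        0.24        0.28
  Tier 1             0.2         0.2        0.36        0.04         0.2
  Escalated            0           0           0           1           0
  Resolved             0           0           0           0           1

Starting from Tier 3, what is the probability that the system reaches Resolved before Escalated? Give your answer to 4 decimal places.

Let h(s) be the probability of absorption at Resolved starting from transient state s. Then h(Resolved) = 1 and h(Escalated) = 0. By first-step analysis:
h(Tier 3) = 0.12·h(Tier 3) + 0.2·h(Tier 2) + 0.24·h(Tier 1) + 0.12·0 + 0.32·1
h(Tier 2) = 0.28·h(Tier 3) + 0.08·h(Tier 2) + 0.12·h(Tier 1) + 0.24·0 + 0.28·1
h(Tier 1) = 0.2·h(Tier 3) + 0.2·h(Tier 2) + 0.36·h(Tier 1) + 0.04·0 + 0.2·1
Solving: h(Tier 3) = 0.6996, h(Tier 2) = 0.6115, h(Tier 1) = 0.7222.
Starting from Tier 3, the probability is 0.6996.

0.6996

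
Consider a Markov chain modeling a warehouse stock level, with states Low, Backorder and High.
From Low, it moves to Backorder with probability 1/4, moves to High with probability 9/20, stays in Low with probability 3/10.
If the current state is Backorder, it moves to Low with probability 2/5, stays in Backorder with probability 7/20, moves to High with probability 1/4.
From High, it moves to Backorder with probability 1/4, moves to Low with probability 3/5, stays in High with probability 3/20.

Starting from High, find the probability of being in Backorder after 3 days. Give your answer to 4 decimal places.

Propagate the distribution vector 3 days from High.
After 0 days: (0.0000, 0.0000, 1.0000)
After 1 day: (0.6000, 0.2500, 0.1500)
After 2 days: (0.3700, 0.2750, 0.3550)
After 3 days: (0.4340, 0.2775, 0.2885)
P(in Backorder after 3 days) = 0.2775

0.2775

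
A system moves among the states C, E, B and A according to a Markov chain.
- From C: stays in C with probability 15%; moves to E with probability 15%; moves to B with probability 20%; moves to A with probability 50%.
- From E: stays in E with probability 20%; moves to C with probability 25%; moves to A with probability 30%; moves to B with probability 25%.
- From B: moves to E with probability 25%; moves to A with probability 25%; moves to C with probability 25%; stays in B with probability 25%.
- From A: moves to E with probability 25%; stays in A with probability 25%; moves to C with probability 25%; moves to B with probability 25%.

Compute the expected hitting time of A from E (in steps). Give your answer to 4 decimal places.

Let t(s) be the expected number of steps to first reach A from state s, with t(A) = 0. Conditioning on the first step:
t(C) = 1 + 0.15·t(C) + 0.15·t(E) + 0.2·t(B)
t(E) = 1 + 0.25·t(C) + 0.2·t(E) + 0.25·t(B)
t(B) = 1 + 0.25·t(C) + 0.25·t(E) + 0.25·t(B)
Solving: t(C) = 2.4463, t(E) = 2.9983, t(B) = 3.1482.
Expected steps from E to A: 2.9983.

2.9983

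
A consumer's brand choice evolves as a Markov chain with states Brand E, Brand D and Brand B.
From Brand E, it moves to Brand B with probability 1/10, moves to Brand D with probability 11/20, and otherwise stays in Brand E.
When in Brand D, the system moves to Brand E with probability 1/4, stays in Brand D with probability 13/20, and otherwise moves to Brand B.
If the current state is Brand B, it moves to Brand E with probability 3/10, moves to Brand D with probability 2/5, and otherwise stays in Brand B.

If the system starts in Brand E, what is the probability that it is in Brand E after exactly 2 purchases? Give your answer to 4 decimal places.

0.2900

Sum over the intermediate state after 1 purchase:
P = P(Brand E→Brand E)·P(Brand E→Brand E) + P(Brand E→Brand D)·P(Brand D→Brand E) + P(Brand E→Brand B)·P(Brand B→Brand E)
  = 0.35×0.35 + 0.55×0.25 + 0.1×0.3
  = 0.1225 + 0.1375 + 0.0300 = 0.2900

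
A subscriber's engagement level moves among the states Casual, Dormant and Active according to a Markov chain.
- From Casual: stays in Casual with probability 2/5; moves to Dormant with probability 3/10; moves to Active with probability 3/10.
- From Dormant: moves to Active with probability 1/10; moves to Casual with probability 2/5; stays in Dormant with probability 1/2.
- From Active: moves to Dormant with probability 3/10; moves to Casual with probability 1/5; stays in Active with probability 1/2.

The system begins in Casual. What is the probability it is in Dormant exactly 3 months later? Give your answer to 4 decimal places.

Propagate the distribution vector 3 months from Casual.
After 0 months: (1.0000, 0.0000, 0.0000)
After 1 month: (0.4000, 0.3000, 0.3000)
After 2 months: (0.3400, 0.3600, 0.3000)
After 3 months: (0.3400, 0.3720, 0.2880)
P(in Dormant after 3 months) = 0.3720

0.3720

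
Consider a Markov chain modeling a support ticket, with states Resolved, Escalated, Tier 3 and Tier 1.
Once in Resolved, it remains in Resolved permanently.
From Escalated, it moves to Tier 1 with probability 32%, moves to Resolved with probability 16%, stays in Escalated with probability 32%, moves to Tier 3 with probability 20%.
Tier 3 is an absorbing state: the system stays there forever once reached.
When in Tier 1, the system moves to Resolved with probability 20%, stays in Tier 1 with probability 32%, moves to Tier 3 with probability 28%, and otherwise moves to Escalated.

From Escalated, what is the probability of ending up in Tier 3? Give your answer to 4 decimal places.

Let h(s) be the probability of absorption at Tier 3 starting from transient state s. Then h(Tier 3) = 1 and h(Resolved) = 0. By first-step analysis:
h(Escalated) = 0.16·0 + 0.32·h(Escalated) + 0.2·1 + 0.32·h(Tier 1)
h(Tier 1) = 0.2·0 + 0.2·h(Escalated) + 0.28·1 + 0.32·h(Tier 1)
Solving: h(Escalated) = 0.5663, h(Tier 1) = 0.5783.
Starting from Escalated, the probability is 0.5663.

0.5663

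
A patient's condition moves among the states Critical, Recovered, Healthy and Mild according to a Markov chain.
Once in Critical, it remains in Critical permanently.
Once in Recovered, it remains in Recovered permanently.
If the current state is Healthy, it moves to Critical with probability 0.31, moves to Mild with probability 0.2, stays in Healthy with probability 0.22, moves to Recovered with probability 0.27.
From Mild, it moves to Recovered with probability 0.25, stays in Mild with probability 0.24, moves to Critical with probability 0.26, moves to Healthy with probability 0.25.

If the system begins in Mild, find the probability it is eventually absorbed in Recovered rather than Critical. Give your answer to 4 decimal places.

0.4836

Let h(s) be the probability of absorption at Recovered starting from transient state s. Then h(Recovered) = 1 and h(Critical) = 0. By first-step analysis:
h(Healthy) = 0.31·0 + 0.27·1 + 0.22·h(Healthy) + 0.2·h(Mild)
h(Mild) = 0.26·0 + 0.25·1 + 0.25·h(Healthy) + 0.24·h(Mild)
Solving: h(Healthy) = 0.4702, h(Mild) = 0.4836.
Starting from Mild, the probability is 0.4836.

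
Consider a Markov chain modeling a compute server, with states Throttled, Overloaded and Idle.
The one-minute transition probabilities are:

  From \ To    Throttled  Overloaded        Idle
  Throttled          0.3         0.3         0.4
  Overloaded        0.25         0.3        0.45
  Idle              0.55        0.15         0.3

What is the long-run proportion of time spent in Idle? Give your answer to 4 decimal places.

Let the stationary distribution be π with π = πP and π_1 + π_2 + π_3 = 1.
π_1 = 0.3·π_1 + 0.25·π_2 + 0.55·π_3
π_2 = 0.3·π_1 + 0.3·π_2 + 0.15·π_3
Solving with the normalization constraint gives π = (0.3815, 0.2438, 0.3747).
So the stationary probability of Idle is 0.3747.

0.3747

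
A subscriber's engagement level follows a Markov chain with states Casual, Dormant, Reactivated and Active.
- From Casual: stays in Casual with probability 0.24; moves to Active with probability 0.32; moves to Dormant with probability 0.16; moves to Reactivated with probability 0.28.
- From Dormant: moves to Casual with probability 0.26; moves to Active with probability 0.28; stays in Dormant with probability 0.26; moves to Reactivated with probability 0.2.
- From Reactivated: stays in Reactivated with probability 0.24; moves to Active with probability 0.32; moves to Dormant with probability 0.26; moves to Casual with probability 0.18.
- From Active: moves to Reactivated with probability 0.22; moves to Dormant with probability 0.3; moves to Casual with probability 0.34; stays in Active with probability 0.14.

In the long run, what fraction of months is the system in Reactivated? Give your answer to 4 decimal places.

Let the stationary distribution be π with π = πP and π_1 + π_2 + π_3 + π_4 = 1.
π_1 = 0.24·π_1 + 0.26·π_2 + 0.18·π_3 + 0.34·π_4
π_2 = 0.16·π_1 + 0.26·π_2 + 0.26·π_3 + 0.3·π_4
π_3 = 0.28·π_1 + 0.2·π_2 + 0.24·π_3 + 0.22·π_4
Solving with the normalization constraint gives π = (0.2571, 0.2448, 0.2352, 0.2629).
So the stationary probability of Reactivated is 0.2352.

0.2352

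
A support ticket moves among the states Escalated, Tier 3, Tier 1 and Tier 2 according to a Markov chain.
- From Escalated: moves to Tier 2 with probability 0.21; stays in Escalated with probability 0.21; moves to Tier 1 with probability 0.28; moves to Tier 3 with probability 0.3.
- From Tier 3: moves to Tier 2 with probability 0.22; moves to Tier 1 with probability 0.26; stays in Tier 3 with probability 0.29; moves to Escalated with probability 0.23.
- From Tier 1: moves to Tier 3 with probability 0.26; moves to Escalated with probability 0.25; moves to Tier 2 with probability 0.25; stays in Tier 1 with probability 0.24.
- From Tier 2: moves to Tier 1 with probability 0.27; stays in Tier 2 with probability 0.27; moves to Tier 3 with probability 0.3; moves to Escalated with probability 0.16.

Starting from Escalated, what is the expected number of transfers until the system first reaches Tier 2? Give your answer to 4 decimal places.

Let t(s) be the expected number of transfers to first reach Tier 2 from state s, with t(Tier 2) = 0. Conditioning on the first transfer:
t(Escalated) = 1 + 0.21·t(Escalated) + 0.3·t(Tier 3) + 0.28·t(Tier 1)
t(Tier 3) = 1 + 0.23·t(Escalated) + 0.29·t(Tier 3) + 0.26·t(Tier 1)
t(Tier 1) = 1 + 0.25·t(Escalated) + 0.26·t(Tier 3) + 0.24·t(Tier 1)
Solving: t(Escalated) = 4.4760, t(Tier 3) = 4.4350, t(Tier 1) = 4.3054.
Expected transfers from Escalated to Tier 2: 4.4760.

4.4760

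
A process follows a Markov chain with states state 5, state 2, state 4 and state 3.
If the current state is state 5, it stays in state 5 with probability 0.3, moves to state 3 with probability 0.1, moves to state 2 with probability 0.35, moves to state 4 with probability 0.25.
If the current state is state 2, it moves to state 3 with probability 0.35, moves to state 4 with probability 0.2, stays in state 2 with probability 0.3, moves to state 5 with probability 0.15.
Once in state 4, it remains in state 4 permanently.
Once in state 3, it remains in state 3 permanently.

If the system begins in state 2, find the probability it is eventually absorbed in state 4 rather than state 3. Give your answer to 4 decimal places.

Let h(s) be the probability of absorption at state 4 starting from transient state s. Then h(state 4) = 1 and h(state 3) = 0. By first-step analysis:
h(state 5) = 0.3·h(state 5) + 0.35·h(state 2) + 0.25·1 + 0.1·0
h(state 2) = 0.15·h(state 5) + 0.3·h(state 2) + 0.2·1 + 0.35·0
Solving: h(state 5) = 0.5600, h(state 2) = 0.4057.
Starting from state 2, the probability is 0.4057.

0.4057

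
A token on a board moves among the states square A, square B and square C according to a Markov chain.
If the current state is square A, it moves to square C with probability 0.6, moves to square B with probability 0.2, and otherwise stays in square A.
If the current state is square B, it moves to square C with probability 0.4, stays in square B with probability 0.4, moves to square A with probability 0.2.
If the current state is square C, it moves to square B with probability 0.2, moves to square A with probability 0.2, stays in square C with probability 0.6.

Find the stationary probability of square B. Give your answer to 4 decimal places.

Let the stationary distribution be π with π = πP and π_1 + π_2 + π_3 = 1.
π_1 = 0.2·π_1 + 0.2·π_2 + 0.2·π_3
π_2 = 0.2·π_1 + 0.4·π_2 + 0.2·π_3
Solving with the normalization constraint gives π = (0.2000, 0.2500, 0.5500).
So the stationary probability of square B is 0.2500.

0.2500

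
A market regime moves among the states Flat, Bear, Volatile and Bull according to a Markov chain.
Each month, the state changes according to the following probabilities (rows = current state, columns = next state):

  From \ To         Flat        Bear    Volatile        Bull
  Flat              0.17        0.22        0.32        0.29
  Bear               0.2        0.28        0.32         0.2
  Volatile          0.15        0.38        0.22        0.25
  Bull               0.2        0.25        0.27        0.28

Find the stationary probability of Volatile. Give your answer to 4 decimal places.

0.2795

Let the stationary distribution be π with π = πP and π_1 + π_2 + π_3 + π_4 = 1.
π_1 = 0.17·π_1 + 0.2·π_2 + 0.15·π_3 + 0.2·π_4
π_2 = 0.22·π_1 + 0.28·π_2 + 0.38·π_3 + 0.25·π_4
π_3 = 0.32·π_1 + 0.32·π_2 + 0.22·π_3 + 0.27·π_4
Solving with the normalization constraint gives π = (0.1806, 0.2896, 0.2795, 0.2503).
So the stationary probability of Volatile is 0.2795.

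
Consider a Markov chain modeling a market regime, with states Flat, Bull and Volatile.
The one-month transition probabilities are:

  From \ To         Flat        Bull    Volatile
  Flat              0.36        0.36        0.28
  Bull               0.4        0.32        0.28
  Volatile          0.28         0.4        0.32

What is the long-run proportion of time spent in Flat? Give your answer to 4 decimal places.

Let the stationary distribution be π with π = πP and π_1 + π_2 + π_3 = 1.
π_1 = 0.36·π_1 + 0.4·π_2 + 0.28·π_3
π_2 = 0.36·π_1 + 0.32·π_2 + 0.4·π_3
Solving with the normalization constraint gives π = (0.3510, 0.3574, 0.2917).
So the stationary probability of Flat is 0.3510.

0.3510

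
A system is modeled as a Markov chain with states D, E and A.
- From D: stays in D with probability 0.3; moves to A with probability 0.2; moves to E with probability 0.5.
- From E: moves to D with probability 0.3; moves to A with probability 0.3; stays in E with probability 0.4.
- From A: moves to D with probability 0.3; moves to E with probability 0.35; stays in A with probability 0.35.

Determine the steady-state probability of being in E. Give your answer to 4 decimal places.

Let the stationary distribution be π with π = πP and π_1 + π_2 + π_3 = 1.
π_1 = 0.3·π_1 + 0.3·π_2 + 0.3·π_3
π_2 = 0.5·π_1 + 0.4·π_2 + 0.35·π_3
Solving with the normalization constraint gives π = (0.3000, 0.4158, 0.2842).
So the stationary probability of E is 0.4158.

0.4158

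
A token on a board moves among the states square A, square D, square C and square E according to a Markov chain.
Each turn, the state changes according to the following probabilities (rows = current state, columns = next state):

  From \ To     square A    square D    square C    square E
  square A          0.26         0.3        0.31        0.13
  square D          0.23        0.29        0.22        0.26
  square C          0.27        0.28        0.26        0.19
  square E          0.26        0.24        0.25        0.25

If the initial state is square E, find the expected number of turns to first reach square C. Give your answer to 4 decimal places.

Let t(s) be the expected number of turns to first reach square C from state s, with t(square C) = 0. Conditioning on the first turn:
t(square A) = 1 + 0.26·t(square A) + 0.3·t(square D) + 0.13·t(square E)
t(square D) = 1 + 0.23·t(square A) + 0.29·t(square D) + 0.26·t(square E)
t(square E) = 1 + 0.26·t(square A) + 0.24·t(square D) + 0.25·t(square E)
Solving: t(square A) = 3.6645, t(square D) = 4.0201, t(square E) = 3.8901.
Expected turns from square E to square C: 3.8901.

3.8901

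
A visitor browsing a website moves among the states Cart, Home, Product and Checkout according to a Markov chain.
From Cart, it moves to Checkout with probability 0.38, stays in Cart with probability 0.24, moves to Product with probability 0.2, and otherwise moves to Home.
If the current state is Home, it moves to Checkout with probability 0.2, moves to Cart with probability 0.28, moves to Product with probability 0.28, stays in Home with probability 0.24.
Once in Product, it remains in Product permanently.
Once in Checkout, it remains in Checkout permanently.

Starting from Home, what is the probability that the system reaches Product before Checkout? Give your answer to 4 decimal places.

Let h(s) be the probability of absorption at Product starting from transient state s. Then h(Product) = 1 and h(Checkout) = 0. By first-step analysis:
h(Cart) = 0.24·h(Cart) + 0.18·h(Home) + 0.2·1 + 0.38·0
h(Home) = 0.28·h(Cart) + 0.24·h(Home) + 0.28·1 + 0.2·0
Solving: h(Cart) = 0.3839, h(Home) = 0.5099.
Starting from Home, the probability is 0.5099.

0.5099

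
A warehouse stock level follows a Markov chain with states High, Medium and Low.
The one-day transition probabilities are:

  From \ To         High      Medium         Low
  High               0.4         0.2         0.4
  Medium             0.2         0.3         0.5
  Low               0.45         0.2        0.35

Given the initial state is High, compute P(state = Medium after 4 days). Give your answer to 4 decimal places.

0.2222

Propagate the distribution vector 4 days from High.
After 0 days: (1.0000, 0.0000, 0.0000)
After 1 day: (0.4000, 0.2000, 0.4000)
After 2 days: (0.3800, 0.2200, 0.4000)
After 3 days: (0.3760, 0.2220, 0.4020)
After 4 days: (0.3757, 0.2222, 0.4021)
P(in Medium after 4 days) = 0.2222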